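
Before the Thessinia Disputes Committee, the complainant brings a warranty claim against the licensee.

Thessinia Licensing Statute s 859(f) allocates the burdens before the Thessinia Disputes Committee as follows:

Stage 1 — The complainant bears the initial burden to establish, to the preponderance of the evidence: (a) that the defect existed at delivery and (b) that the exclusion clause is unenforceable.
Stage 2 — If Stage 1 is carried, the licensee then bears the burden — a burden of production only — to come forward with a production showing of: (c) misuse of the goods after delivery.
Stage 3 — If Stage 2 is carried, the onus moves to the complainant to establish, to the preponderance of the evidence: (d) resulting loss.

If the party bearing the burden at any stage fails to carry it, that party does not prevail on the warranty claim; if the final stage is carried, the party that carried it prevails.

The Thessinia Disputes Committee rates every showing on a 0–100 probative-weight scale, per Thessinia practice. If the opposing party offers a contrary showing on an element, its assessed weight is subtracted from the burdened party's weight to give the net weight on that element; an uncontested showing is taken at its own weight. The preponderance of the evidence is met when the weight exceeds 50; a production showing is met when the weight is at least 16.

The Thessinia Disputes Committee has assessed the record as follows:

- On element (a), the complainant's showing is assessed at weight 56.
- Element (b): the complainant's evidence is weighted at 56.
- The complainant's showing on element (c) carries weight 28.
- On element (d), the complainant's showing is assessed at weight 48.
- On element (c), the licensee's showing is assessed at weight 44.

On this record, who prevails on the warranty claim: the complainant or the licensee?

licensee

Stage 1 (complainant, the preponderance of the evidence, weight exceeds 50): (a) 56 > 50 — meets; (b) 56 > 50 — meets.
  Stage 1 is satisfied; the onus moves to the licensee.
Stage 2 (licensee, a production showing, weight is at least 16): (c) net 44−28=16 ≥ 16 — meets.
  All elements met. The burden passes to the complainant.
Stage 3 (complainant, the preponderance of the evidence, weight exceeds 50): (d) 48 ≤ 50 — fails.
  Not every element is met, so the complainant fails to carry Stage 3.
The analysis ends at Stage 3; the licensee prevails.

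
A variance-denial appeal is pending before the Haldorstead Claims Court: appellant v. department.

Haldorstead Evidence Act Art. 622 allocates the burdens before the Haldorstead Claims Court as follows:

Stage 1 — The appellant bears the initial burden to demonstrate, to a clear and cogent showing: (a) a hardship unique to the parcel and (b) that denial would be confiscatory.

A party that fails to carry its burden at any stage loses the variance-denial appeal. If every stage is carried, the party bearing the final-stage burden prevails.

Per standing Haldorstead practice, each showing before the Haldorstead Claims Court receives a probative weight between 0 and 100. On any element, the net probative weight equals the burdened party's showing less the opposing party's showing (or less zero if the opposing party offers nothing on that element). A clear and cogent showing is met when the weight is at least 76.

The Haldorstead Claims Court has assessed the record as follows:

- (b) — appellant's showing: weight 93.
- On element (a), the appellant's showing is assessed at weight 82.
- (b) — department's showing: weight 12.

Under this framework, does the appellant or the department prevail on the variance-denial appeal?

Stage 1 (appellant, a clear and cogent showing, weight is at least 76): (a) 82 ≥ 76 — meets; (b) net 93−12=81 ≥ 76 — meets.
  Stage 1 carried; the final stage is satisfied.
All stages carried — the appellant prevails.

appellant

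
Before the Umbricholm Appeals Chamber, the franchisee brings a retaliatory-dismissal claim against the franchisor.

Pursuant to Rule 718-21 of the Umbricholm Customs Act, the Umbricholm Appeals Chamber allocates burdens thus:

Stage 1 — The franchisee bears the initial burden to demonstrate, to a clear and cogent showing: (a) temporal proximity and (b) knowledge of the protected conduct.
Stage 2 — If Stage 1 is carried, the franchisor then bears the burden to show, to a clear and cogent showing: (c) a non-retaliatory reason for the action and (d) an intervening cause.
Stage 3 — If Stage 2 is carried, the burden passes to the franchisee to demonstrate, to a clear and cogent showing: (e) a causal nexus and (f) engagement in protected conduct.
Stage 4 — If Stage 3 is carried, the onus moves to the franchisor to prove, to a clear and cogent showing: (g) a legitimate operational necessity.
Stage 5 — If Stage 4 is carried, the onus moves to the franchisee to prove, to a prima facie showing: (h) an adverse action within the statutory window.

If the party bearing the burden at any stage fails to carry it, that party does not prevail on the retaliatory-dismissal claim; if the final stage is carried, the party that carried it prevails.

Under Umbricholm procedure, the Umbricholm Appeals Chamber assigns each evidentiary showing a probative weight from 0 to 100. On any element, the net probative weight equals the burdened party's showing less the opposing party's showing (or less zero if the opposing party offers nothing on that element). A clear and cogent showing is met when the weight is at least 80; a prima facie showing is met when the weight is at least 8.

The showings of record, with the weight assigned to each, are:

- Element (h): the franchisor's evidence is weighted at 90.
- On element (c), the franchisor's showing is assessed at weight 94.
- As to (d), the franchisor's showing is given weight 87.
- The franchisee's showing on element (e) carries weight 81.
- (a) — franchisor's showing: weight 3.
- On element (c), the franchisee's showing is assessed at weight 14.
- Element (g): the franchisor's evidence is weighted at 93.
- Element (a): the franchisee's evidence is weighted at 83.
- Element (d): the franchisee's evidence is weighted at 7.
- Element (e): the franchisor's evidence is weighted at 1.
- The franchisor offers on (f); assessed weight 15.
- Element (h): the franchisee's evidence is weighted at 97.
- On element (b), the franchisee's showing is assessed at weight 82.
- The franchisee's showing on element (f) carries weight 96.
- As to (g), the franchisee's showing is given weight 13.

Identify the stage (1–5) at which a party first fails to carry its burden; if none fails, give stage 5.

stage 5

Stage 1 (franchisee, a clear and cogent showing, weight is at least 80): (a) net 83−3=80 ≥ 80 — meets; (b) 82 ≥ 80 — meets.
  Stage 1 carried; the burden shifts to the franchisor.
Stage 2 (franchisor, a clear and cogent showing, weight is at least 80): (c) net 94−14=80 ≥ 80 — meets; (d) net 87−7=80 ≥ 80 — meets.
  All elements met. The burden passes to the franchisee.
Stage 3 (franchisee, a clear and cogent showing, weight is at least 80): (e) net 81−1=80 ≥ 80 — meets; (f) net 96−15=81 ≥ 80 — meets.
  The franchisee carries Stage 3; the franchisor now bears the burden.
Stage 4 (franchisor, a clear and cogent showing, weight is at least 80): (g) net 93−13=80 ≥ 80 — meets.
  The franchisor carries Stage 4; the franchisee now bears the burden.
Stage 5 (franchisee, a prima facie showing, weight is at least 8): (h) net 97−90=7 < 8 — fails.
  The franchisee does not carry Stage 5.
The analysis ends at Stage 5; the franchisor prevails.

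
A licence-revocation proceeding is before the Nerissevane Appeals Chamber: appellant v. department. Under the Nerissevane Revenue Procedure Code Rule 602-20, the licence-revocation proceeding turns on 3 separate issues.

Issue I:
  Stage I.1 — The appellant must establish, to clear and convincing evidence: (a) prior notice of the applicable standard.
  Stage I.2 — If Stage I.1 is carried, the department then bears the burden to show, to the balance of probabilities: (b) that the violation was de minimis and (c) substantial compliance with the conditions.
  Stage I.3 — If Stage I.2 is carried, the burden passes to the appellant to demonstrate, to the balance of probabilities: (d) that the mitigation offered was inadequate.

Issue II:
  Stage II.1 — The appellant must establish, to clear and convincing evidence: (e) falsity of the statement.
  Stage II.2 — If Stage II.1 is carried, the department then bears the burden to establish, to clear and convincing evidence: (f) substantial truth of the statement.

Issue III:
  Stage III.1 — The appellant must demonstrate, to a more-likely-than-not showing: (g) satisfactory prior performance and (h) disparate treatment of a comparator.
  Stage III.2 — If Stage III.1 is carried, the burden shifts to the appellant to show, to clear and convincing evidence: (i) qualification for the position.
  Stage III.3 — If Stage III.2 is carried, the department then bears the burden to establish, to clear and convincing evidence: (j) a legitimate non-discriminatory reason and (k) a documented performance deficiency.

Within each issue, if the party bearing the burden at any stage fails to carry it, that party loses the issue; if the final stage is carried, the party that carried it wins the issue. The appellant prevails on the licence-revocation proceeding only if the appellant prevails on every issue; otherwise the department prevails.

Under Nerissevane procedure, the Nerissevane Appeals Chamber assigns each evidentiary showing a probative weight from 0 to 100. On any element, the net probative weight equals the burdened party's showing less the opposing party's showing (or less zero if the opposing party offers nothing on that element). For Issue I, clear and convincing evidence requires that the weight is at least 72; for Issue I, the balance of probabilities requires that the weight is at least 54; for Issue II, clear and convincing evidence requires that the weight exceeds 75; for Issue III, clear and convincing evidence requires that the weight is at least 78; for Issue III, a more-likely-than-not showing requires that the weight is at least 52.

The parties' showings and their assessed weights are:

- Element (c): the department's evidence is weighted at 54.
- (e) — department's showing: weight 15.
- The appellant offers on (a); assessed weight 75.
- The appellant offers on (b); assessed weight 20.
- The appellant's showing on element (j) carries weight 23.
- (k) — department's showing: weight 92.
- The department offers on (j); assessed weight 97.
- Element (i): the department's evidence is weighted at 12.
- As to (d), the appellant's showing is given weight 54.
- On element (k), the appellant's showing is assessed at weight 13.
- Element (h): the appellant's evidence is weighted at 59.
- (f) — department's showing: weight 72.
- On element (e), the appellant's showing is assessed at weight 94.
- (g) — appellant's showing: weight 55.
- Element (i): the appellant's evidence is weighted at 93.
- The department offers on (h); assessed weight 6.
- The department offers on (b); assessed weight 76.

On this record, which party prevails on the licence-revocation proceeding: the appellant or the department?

— Issue I —
Stage I.1 — burden on appellant; standard: clear and convincing evidence (weight is at least 72).
    (a): 75 ≥ 72 [met]
  All elements met. The burden passes to the department.
Stage I.2 — burden on department; standard: the balance of probabilities (weight is at least 54).
    (b): 76 − 20 = 56 ≥ 54 [met]
    (c): 54 ≥ 54 [met]
  Stage I.2 carried; the burden shifts to the appellant.
Stage I.3 — burden on appellant; standard: the balance of probabilities (weight is at least 54).
    (d): 54 ≥ 54 [met]
  All elements met at the final stage.
Every stage carried; the appellant prevails on this issue.
— Issue II —
Stage II.1 — burden on appellant; standard: clear and convincing evidence (weight exceeds 75).
    (e): 94 − 15 = 79 > 75 [met]
  All elements met. The burden passes to the department.
Stage II.2 — burden on department; standard: clear and convincing evidence (weight exceeds 75).
    (f): 72 ≤ 75 [not met]
  The department does not carry Stage II.2.
The appellant prevails on this issue.
— Issue III —
Stage III.1 (appellant, a more-likely-than-not showing, weight is at least 52): (g) 55 ≥ 52 — meets; (h) net 59−6=53 ≥ 52 — meets.
  Stage III.1 is satisfied; the appellant continues to bear the burden.
Stage III.2 (appellant, clear and convincing evidence, weight is at least 78): (i) net 93−12=81 ≥ 78 — meets.
  Stage III.2 is satisfied; the onus moves to the department.
Stage III.3 (department, clear and convincing evidence, weight is at least 78): (j) net 97−23=74 < 78 — fails; (k) net 92−13=79 ≥ 78 — meets.
  Stage III.3 not carried; the department fails its burden.
The analysis ends at Stage III.3; the appellant prevails on this issue.
Per-issue: Issue I → appellant; Issue II → appellant; Issue III → appellant. The appellant must prevail on every issue; overall, the appellant prevails.

appellant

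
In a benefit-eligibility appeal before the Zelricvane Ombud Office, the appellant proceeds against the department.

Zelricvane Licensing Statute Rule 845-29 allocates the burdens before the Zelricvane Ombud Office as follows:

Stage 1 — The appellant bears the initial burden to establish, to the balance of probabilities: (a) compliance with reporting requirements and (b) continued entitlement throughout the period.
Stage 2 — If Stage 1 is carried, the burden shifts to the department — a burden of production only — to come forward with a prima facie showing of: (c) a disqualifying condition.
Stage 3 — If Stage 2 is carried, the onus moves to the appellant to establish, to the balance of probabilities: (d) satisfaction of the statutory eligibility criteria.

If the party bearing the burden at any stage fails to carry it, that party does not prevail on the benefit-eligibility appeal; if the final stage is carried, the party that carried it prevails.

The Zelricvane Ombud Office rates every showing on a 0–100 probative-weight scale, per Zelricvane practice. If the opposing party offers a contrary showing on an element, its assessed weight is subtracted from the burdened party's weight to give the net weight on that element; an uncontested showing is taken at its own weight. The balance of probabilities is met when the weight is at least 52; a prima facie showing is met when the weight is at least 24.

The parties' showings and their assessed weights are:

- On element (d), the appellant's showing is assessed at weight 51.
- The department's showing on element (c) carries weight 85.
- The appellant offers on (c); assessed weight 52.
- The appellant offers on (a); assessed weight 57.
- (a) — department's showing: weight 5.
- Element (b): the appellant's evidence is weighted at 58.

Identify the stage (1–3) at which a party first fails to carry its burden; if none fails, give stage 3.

Stage 1 — burden on appellant; standard: the balance of probabilities (weight is at least 52).
    (a): 57 − 5 = 52 ≥ 52 [met]
    (b): 58 ≥ 52 [met]
  The appellant carries Stage 1; the department now bears the burden.
Stage 2 — burden on department; standard: a prima facie showing (weight is at least 24).
    (c): 85 − 52 = 33 ≥ 24 [met]
  All elements met. The burden passes to the appellant.
Stage 3 — burden on appellant; standard: the balance of probabilities (weight is at least 52).
    (d): 51 < 52 [not met]
  The appellant does not carry Stage 3.
The analysis ends at Stage 3; the department prevails.

stage 3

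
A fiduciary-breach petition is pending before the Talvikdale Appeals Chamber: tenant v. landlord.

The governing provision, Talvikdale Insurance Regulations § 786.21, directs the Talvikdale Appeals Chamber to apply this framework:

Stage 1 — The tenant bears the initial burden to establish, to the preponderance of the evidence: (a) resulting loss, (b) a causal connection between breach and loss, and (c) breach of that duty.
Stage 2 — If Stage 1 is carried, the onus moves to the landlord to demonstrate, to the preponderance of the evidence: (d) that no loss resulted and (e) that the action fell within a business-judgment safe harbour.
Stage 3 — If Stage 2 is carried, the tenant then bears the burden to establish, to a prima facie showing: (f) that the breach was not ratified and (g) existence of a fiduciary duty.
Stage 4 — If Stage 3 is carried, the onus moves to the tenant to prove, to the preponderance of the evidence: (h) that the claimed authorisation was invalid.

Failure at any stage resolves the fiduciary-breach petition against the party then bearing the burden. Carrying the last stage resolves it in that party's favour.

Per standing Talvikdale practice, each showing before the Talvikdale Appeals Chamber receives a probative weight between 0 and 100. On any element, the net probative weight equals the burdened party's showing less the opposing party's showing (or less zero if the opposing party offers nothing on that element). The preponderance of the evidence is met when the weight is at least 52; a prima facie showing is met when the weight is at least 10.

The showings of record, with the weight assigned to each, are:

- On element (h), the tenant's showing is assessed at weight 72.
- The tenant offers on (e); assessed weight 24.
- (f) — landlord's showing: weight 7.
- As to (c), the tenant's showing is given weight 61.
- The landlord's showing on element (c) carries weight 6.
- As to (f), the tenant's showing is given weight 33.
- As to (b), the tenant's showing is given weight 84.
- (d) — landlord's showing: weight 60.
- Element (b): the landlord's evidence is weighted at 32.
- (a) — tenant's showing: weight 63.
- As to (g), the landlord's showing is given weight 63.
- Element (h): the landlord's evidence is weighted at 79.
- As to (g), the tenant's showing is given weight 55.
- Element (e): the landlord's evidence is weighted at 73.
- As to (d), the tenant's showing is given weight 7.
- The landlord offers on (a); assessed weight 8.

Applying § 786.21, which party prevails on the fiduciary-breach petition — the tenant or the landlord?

At Stage 1 the tenant must meet the preponderance of the evidence (weight is at least 52): on (a) the weight is 63 less the opposing 8 gives net 55, ≥ 52, so (a) meets the standard; on (b) the weight is 84 less the opposing 32 gives net 52, ≥ 52, so (b) meets the standard; on (c) the weight is 61 less the opposing 6 gives net 55, which does reach 52, so (c) meets the standard.
  Stage 1 carried; the burden shifts to the landlord.
At Stage 2 the landlord must meet the preponderance of the evidence (weight is at least 52): on (d) the weight is 60 less the opposing 7 gives net 53, which does reach 52, so (d) meets the standard; on (e) the weight is 73 less the opposing 24 gives net 49, which does not reach 52, so (e) does not meet the standard.
  Stage 2 not carried; the landlord fails its burden.
The tenant prevails.

tenant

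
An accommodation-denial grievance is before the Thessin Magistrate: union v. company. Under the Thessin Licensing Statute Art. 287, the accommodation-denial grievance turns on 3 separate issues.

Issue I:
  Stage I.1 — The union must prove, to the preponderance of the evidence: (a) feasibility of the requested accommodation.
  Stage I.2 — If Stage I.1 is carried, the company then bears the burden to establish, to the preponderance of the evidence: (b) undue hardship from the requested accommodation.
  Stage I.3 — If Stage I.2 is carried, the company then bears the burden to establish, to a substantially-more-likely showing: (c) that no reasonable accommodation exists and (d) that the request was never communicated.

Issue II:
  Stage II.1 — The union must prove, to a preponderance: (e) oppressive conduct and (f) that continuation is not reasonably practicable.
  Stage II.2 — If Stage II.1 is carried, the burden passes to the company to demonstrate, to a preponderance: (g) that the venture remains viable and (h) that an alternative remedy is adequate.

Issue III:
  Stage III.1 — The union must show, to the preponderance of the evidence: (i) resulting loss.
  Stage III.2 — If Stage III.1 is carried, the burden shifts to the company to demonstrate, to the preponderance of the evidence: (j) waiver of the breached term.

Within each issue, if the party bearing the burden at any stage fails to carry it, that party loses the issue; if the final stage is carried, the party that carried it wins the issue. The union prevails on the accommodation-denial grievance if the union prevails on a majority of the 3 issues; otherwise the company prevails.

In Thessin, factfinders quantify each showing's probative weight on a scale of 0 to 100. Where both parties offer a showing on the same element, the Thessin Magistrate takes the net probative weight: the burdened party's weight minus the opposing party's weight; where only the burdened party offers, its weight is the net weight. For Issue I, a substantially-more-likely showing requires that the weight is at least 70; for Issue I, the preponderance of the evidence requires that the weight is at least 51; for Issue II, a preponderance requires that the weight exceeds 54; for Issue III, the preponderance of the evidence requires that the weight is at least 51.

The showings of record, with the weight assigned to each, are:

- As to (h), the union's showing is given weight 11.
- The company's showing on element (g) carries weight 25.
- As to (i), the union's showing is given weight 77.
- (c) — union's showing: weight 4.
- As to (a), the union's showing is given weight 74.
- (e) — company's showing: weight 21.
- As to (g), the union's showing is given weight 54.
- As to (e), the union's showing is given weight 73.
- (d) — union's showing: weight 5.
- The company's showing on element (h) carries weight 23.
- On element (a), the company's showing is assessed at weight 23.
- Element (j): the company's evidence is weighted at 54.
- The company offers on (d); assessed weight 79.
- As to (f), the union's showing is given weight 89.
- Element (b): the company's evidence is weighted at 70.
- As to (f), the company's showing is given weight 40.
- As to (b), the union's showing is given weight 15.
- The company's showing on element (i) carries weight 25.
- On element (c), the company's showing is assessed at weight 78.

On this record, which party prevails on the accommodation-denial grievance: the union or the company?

— Issue I —
Stage I.1 — burden on union; standard: the preponderance of the evidence (weight is at least 51).
    (a): 74 − 23 = 51 ≥ 51 [met]
  Stage I.1 carried; the burden shifts to the company.
Stage I.2 — burden on company; standard: the preponderance of the evidence (weight is at least 51).
    (b): 70 − 15 = 55 ≥ 51 [met]
  Stage I.2 carried; the burden remains with the company.
Stage I.3 — burden on company; standard: a substantially-more-likely showing (weight is at least 70).
    (c): 78 − 4 = 74 ≥ 70 [met]
    (d): 79 − 5 = 74 ≥ 70 [met]
  The company carries the last stage.
With every stage satisfied, the company prevails on this issue.
— Issue II —
Stage II.1 — burden on union; standard: a preponderance (weight exceeds 54).
    (e): 73 − 21 = 52 ≤ 54 [not met]
    (f): 89 − 40 = 49 ≤ 54 [not met]
  Stage II.1 not carried; the union fails its burden.
The company prevails on this issue.
— Issue III —
At Stage III.1 the union must meet the preponderance of the evidence (weight is at least 51): on (i) the weight is 77 less the opposing 25 gives net 52, ≥ 51, so (i) meets the standard.
  Stage III.1 is satisfied; the onus moves to the company.
At Stage III.2 the company must meet the preponderance of the evidence (weight is at least 51): on (j) the weight is 54, ≥ 51, so (j) meets the standard.
  Stage III.2 carried; the final stage is satisfied.
Every stage carried; the company prevails on this issue.
Per-issue: Issue I → company; Issue II → company; Issue III → company. The union must prevail on a majority of issues; overall, the company prevails.

company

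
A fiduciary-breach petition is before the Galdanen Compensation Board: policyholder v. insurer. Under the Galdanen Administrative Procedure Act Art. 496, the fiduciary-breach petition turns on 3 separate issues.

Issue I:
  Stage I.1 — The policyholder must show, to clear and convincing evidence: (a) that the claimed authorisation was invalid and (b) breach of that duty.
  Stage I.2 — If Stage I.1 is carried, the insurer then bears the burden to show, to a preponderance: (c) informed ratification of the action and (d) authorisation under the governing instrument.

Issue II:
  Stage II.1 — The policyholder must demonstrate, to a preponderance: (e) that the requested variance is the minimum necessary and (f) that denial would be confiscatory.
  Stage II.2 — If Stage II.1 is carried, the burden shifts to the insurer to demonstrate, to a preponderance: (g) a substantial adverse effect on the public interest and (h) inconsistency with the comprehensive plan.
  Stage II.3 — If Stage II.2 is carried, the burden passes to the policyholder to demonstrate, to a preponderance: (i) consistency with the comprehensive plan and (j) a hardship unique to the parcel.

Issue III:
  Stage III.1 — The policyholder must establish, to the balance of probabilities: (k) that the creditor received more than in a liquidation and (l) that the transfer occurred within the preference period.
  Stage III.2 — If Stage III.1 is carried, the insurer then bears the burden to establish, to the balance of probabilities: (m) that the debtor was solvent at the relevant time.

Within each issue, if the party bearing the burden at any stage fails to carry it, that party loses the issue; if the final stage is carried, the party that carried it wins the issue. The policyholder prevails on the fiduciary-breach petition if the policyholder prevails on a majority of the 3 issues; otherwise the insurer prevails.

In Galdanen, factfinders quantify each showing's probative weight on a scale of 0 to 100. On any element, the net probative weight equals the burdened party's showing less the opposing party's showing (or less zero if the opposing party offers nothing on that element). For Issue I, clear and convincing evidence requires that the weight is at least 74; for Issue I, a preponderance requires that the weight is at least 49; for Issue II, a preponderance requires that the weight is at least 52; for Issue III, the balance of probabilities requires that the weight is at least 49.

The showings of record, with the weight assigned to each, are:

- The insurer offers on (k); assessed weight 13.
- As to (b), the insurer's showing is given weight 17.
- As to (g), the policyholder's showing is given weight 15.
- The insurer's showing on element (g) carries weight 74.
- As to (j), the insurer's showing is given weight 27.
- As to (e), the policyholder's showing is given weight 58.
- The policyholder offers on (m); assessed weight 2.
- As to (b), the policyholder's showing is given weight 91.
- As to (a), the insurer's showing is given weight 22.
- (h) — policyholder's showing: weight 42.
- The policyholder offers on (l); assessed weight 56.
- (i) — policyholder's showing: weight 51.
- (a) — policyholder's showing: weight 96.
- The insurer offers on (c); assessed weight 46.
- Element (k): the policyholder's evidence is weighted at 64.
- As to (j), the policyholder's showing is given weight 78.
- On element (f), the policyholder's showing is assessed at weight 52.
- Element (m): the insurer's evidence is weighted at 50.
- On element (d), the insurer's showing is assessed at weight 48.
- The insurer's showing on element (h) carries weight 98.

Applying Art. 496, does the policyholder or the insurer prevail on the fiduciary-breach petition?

— Issue I —
Stage I.1 (policyholder, clear and convincing evidence, weight is at least 74): (a) net 96−22=74 ≥ 74 — meets; (b) net 91−17=74 ≥ 74 — meets.
  All elements met. The burden passes to the insurer.
Stage I.2 (insurer, a preponderance, weight is at least 49): (c) 46 < 49 — fails; (d) 48 < 49 — fails.
  Not every element is met, so the insurer fails to carry Stage I.2.
The policyholder prevails on this issue.
— Issue II —
Stage II.1 — burden on policyholder; standard: a preponderance (weight is at least 52).
    (e): 58 ≥ 52 [met]
    (f): 52 ≥ 52 [met]
  All elements met. The burden passes to the insurer.
Stage II.2 — burden on insurer; standard: a preponderance (weight is at least 52).
    (g): 74 − 15 = 59 ≥ 52 [met]
    (h): 98 − 42 = 56 ≥ 52 [met]
  Stage II.2 carried; the burden shifts to the policyholder.
Stage II.3 — burden on policyholder; standard: a preponderance (weight is at least 52).
    (i): 51 < 52 [not met]
    (j): 78 − 27 = 51 < 52 [not met]
  Stage II.3 not carried; the policyholder fails its burden.
The analysis ends at Stage II.3; the insurer prevails on this issue.
— Issue III —
Stage III.1 (policyholder, the balance of probabilities, weight is at least 49): (k) net 64−13=51 ≥ 49 — meets; (l) 56 ≥ 49 — meets.
  The policyholder carries Stage III.1; the insurer now bears the burden.
Stage III.2 (insurer, the balance of probabilities, weight is at least 49): (m) net 50−2=48 < 49 — fails.
  Not every element is met, so the insurer fails to carry Stage III.2.
So the policyholder prevails on this issue.
Per-issue: Issue I → policyholder; Issue II → insurer; Issue III → policyholder. The policyholder must prevail on a majority of issues; overall, the policyholder prevails.

policyholder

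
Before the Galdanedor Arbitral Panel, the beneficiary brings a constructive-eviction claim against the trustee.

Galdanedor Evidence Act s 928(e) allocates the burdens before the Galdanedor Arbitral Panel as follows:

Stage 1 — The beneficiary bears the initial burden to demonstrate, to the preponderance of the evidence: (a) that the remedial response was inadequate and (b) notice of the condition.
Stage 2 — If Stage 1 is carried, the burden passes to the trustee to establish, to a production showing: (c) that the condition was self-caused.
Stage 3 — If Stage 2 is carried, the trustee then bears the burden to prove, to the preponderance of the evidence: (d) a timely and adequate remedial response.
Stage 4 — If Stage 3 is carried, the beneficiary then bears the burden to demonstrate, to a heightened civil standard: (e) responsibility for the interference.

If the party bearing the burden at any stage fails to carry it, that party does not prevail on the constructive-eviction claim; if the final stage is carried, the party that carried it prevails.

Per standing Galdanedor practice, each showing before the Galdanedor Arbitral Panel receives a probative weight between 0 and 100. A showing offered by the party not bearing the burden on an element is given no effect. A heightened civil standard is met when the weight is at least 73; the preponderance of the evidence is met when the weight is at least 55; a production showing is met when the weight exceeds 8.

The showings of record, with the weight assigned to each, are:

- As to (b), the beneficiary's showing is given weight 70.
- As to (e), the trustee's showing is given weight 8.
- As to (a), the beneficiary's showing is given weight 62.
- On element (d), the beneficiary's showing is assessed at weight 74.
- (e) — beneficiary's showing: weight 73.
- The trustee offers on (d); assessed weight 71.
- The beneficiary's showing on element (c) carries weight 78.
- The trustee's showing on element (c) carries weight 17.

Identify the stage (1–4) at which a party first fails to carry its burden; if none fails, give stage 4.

stage 4

Stage 1 (beneficiary, the preponderance of the evidence, weight is at least 55): (a) 62 ≥ 55 — meets; (b) 70 ≥ 55 — meets.
  All elements met. The burden passes to the trustee.
Stage 2 (trustee, a production showing, weight exceeds 8): (c) 17 (beneficiary's 78 disregarded) > 8 — meets.
  Stage 2 is satisfied; the trustee continues to bear the burden.
Stage 3 (trustee, the preponderance of the evidence, weight is at least 55): (d) 71 (beneficiary's 74 disregarded) ≥ 55 — meets.
  All elements met. The burden passes to the beneficiary.
Stage 4 (beneficiary, a heightened civil standard, weight is at least 73): (e) 73 (trustee's 8 disregarded) ≥ 73 — meets.
  All elements met at the final stage.
Every stage carried; the beneficiary prevails.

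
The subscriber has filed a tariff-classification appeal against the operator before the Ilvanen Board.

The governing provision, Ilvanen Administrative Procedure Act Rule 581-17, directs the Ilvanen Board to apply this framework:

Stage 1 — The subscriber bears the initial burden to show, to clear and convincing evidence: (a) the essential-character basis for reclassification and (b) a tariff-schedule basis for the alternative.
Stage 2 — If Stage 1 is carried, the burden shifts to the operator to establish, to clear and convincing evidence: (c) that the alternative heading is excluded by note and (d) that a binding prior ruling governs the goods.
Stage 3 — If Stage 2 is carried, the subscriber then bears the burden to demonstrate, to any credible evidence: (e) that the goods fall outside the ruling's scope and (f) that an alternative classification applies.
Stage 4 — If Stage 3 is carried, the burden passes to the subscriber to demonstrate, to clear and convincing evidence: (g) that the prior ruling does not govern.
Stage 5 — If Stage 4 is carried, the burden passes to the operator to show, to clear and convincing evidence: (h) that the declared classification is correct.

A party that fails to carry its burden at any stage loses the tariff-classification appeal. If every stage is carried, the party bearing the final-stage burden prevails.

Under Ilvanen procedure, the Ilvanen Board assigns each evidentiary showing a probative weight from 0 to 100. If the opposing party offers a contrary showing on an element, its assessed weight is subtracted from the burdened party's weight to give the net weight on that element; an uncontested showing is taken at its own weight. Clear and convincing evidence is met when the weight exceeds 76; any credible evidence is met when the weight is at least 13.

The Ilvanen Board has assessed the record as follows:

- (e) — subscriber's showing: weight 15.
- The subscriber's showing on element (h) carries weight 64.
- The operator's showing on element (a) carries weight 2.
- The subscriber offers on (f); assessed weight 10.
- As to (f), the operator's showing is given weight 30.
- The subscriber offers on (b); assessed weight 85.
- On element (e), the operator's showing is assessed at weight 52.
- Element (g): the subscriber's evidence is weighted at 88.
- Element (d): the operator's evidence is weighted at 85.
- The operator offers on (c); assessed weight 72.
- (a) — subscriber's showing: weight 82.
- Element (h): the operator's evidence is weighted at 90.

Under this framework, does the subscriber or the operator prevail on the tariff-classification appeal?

Stage 1 — burden on subscriber; standard: clear and convincing evidence (weight exceeds 76).
    (a): 82 − 2 = 80 > 76 [met]
    (b): 85 > 76 [met]
  Stage 1 is satisfied; the onus moves to the operator.
Stage 2 — burden on operator; standard: clear and convincing evidence (weight exceeds 76).
    (c): 72 ≤ 76 [not met]
    (d): 85 > 76 [met]
  Stage 2 not carried; the operator fails its burden.
The analysis ends at Stage 2; the subscriber prevails.

subscriber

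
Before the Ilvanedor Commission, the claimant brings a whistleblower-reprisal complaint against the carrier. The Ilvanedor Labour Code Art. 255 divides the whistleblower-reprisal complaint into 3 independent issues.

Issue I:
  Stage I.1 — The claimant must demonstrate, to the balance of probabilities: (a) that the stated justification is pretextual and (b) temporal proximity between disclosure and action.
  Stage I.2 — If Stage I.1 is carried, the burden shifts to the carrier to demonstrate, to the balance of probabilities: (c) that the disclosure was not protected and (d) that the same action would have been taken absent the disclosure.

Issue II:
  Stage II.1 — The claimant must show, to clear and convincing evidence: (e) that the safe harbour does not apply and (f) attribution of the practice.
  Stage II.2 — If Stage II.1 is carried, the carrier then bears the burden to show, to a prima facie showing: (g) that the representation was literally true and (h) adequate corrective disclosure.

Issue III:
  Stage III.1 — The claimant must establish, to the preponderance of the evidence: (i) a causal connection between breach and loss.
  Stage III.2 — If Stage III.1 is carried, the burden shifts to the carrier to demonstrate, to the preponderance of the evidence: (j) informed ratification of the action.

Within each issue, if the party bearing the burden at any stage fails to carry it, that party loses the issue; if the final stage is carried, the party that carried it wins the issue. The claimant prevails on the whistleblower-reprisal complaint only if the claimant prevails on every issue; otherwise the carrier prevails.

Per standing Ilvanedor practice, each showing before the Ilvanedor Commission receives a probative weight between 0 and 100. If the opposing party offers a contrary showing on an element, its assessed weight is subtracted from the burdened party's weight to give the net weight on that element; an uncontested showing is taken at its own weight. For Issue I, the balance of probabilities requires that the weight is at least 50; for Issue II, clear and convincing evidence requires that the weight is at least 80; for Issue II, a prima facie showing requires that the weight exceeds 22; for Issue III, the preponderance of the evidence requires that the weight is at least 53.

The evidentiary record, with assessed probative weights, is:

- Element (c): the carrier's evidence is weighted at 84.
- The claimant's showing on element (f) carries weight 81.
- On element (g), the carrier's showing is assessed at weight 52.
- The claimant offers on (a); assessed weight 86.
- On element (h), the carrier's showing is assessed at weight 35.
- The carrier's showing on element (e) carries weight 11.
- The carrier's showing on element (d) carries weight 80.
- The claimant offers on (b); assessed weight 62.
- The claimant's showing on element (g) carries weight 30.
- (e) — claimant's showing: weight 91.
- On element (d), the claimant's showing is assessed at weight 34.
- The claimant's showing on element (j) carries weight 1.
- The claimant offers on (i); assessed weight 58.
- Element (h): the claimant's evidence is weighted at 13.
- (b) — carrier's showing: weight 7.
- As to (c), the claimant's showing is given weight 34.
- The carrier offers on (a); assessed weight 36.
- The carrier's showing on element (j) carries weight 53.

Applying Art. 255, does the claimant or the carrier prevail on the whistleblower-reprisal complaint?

claimant

— Issue I —
At Stage I.1 the claimant must meet the balance of probabilities (weight is at least 50): on (a) the weight is 86 less the opposing 36 gives net 50, ≥ 50, so (a) meets the standard; on (b) the weight is 62 less the opposing 7 gives net 55, ≥ 50, so (b) meets the standard.
  The claimant carries Stage I.1; the carrier now bears the burden.
At Stage I.2 the carrier must meet the balance of probabilities (weight is at least 50): on (c) the weight is 84 less the opposing 34 gives net 50, which does reach 50, so (c) meets the standard; on (d) the weight is 80 less the opposing 34 gives net 46, < 50, so (d) does not meet the standard.
  Stage I.2 not carried; the carrier fails its burden.
The analysis ends at Stage I.2; the claimant prevails on this issue.
— Issue II —
Stage II.1 — burden on claimant; standard: clear and convincing evidence (weight is at least 80).
    (e): 91 − 11 = 80 ≥ 80 [met]
    (f): 81 ≥ 80 [met]
  The claimant carries Stage II.1; the carrier now bears the burden.
Stage II.2 — burden on carrier; standard: a prima facie showing (weight exceeds 22).
    (g): 52 − 30 = 22 ≤ 22 [not met]
    (h): 35 − 13 = 22 ≤ 22 [not met]
  Stage II.2 not carried; the carrier fails its burden.
The analysis ends at Stage II.2; the claimant prevails on this issue.
— Issue III —
Stage III.1 — burden on claimant; standard: the preponderance of the evidence (weight is at least 53).
    (i): 58 ≥ 53 [met]
  All elements met. The burden passes to the carrier.
Stage III.2 — burden on carrier; standard: the preponderance of the evidence (weight is at least 53).
    (j): 53 − 1 = 52 < 53 [not met]
  Not every element is met, so the carrier fails to carry Stage III.2.
The analysis ends at Stage III.2; the claimant prevails on this issue.
Per-issue: Issue I → claimant; Issue II → claimant; Issue III → claimant. The claimant must prevail on every issue; overall, the claimant prevails.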